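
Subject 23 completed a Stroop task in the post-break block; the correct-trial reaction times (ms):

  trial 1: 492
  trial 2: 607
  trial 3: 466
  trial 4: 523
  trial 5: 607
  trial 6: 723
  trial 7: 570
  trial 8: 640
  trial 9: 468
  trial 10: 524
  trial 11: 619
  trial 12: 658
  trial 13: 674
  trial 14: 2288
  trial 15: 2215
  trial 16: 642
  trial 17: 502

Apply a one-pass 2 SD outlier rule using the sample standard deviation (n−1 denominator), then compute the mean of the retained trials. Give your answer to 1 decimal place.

n = 17, ΣRT = 13218, M = 777.529
Σ(x−M)² = 5018830.24; s = √(5018830.24/16) = 560.069
Cutoffs: 777.529 ± 2·560.069 → [-342.6, 1897.7]
Outside: 2215, 2288 → excluded.
Retained (n=15): Σ = 8715, mean = 8715/15 = 581.000

581.0 ms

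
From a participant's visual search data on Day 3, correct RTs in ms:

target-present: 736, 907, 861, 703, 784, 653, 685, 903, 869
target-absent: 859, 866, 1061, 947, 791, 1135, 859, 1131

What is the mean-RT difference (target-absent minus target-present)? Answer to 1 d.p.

M(target-present) = 7101/9 = 789.000
M(target-absent) = 7649/8 = 956.125
Difference = 956.125 − 789.000 = 167.125 ms

167.1 ms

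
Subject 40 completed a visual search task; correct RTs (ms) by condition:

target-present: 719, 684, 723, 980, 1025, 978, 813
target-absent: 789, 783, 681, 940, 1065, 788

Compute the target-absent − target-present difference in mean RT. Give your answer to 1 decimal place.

M(target-present) = 5922/7 = 846.000
M(target-absent) = 5046/6 = 841.000
Difference = 841.000 − 846.000 = -5.000 ms

-5.0 ms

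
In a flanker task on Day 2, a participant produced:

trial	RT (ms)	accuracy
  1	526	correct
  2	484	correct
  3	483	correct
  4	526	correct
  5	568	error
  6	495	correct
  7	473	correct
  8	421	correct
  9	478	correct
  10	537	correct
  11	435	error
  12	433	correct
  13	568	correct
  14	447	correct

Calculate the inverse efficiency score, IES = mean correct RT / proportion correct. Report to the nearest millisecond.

Correct trials (n=12): 526, 484, 483, 526, 495, 473, 421, 478, 537, 433, 568, 447
Mean correct RT = 5871/12 = 489.2500 ms
Proportion correct = 12/14
IES = 489.2500 / (12/14) = 570.792 ms

571 ms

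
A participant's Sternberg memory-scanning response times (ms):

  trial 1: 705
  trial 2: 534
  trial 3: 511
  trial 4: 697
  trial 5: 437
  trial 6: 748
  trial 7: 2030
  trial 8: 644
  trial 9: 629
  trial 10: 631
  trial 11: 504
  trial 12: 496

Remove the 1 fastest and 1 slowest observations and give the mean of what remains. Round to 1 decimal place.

609.9 ms

Sorted: 437, 496, 504, 511, 534, 629, 631, 644, 697, 705, 748, 2030
Drop lowest 1 (437) and highest 1 (2030)
Remaining (n=10): Σ = 6099, mean = 6099/10 = 609.900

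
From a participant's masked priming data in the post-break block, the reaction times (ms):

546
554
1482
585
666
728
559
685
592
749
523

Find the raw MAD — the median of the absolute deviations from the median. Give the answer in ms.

Sorted: 523, 546, 554, 559, 585, 592, 666, 685, 728, 749, 1482 → median = 592
|x − 592|: 46, 38, 890, 7, 74, 136, 33, 93, 0, 157, 69
Sorted deviations: 0, 7, 33, 38, 46, 69, 74, 93, 136, 157, 890 → MAD = 69

69 ms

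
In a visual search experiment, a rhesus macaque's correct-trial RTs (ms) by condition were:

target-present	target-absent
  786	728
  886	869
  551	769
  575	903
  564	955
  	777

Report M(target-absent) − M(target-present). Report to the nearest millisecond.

M(target-present) = 3362/5 = 672.400
M(target-absent) = 5001/6 = 833.500
Difference = 833.500 − 672.400 = 161.100 ms

161 ms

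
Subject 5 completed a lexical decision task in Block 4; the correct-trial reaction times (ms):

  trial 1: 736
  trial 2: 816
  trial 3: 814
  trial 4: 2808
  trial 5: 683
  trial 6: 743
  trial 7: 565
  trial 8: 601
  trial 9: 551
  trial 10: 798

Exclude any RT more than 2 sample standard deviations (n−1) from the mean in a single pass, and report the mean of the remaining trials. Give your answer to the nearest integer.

701 ms

n = 10, ΣRT = 9115, M = 911.500
Σ(x−M)² = 4086058.50; s = √(4086058.50/9) = 673.800
Cutoffs: 911.500 ± 2·673.800 → [-436.1, 2259.1]
Outside: 2808 → excluded.
Retained (n=9): Σ = 6307, mean = 6307/9 = 700.778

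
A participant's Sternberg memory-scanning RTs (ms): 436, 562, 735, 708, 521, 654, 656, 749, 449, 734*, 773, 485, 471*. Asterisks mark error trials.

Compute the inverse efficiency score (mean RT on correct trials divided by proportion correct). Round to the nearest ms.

Correct trials (n=11): 436, 562, 735, 708, 521, 654, 656, 749, 449, 773, 485
Mean correct RT = 6728/11 = 611.6364 ms
Proportion correct = 11/13
IES = 611.6364 / (11/13) = 722.843 ms

723 ms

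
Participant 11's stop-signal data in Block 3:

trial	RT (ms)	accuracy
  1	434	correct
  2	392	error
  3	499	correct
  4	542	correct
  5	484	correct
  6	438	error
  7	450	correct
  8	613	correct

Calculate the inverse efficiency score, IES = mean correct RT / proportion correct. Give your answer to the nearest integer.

Correct trials (n=6): 434, 499, 542, 484, 450, 613
Mean correct RT = 3022/6 = 503.6667 ms
Proportion correct = 6/8
IES = 503.6667 / (6/8) = 671.556 ms

672 ms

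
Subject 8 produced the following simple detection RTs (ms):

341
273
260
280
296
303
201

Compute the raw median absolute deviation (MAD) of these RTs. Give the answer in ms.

20 ms

Sorted: 201, 260, 273, 280, 296, 303, 341 → median = 280
|x − 280|: 61, 7, 20, 0, 16, 23, 79
Sorted deviations: 0, 7, 16, 20, 23, 61, 79 → MAD = 20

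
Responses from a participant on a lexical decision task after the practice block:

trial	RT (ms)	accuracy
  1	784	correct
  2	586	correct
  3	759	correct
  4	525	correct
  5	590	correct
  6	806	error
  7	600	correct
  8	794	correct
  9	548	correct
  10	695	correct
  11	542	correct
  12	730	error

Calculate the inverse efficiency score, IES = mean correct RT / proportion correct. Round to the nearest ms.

771 ms

Correct trials (n=10): 784, 586, 759, 525, 590, 600, 794, 548, 695, 542
Mean correct RT = 6423/10 = 642.3000 ms
Proportion correct = 10/12
IES = 642.3000 / (10/12) = 770.760 ms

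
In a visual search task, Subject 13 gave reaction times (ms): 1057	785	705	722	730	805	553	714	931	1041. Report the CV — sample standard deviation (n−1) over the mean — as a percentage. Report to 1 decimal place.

n = 10, Σ = 8043, M = 804.3000
Σ(x−M)² = 229770.100; s = √(229770.100/9) = 159.7811
CV = 159.7811 / 804.3000 = 0.19866 = 19.866%

19.9%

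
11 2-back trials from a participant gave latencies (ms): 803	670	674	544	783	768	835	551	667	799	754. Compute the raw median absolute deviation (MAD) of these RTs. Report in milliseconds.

80 ms

Sorted: 544, 551, 667, 670, 674, 754, 768, 783, 799, 803, 835 → median = 754
|x − 754|: 49, 84, 80, 210, 29, 14, 81, 203, 87, 45, 0
Sorted deviations: 0, 14, 29, 45, 49, 80, 81, 84, 87, 203, 210 → MAD = 80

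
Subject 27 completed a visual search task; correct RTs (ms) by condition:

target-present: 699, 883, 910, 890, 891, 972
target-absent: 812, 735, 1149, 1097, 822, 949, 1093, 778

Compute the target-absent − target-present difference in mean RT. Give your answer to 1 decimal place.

M(target-present) = 5245/6 = 874.167
M(target-absent) = 7435/8 = 929.375
Difference = 929.375 − 874.167 = 55.208 ms

55.2 ms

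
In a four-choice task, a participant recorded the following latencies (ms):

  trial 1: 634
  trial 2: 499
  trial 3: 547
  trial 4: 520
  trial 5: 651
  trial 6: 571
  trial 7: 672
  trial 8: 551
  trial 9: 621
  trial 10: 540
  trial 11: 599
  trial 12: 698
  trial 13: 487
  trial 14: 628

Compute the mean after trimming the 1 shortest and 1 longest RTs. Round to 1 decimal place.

Sorted: 487, 499, 520, 540, 547, 551, 571, 599, 621, 628, 634, 651, 672, 698
Drop lowest 1 (487) and highest 1 (698)
Remaining (n=12): Σ = 7033, mean = 7033/12 = 586.083

586.1 ms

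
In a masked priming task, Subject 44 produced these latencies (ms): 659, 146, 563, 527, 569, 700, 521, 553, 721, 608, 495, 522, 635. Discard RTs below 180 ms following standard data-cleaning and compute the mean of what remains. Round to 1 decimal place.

589.4 ms

Excluded: 146
Retained (n=12): Σ = 7073
Mean = 7073/12 = 589.4167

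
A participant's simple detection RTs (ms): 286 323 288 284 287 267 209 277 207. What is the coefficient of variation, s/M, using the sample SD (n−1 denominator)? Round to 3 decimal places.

n = 9, Σ = 2428, M = 269.7778
Σ(x−M)² = 11621.556; s = √(11621.556/8) = 38.1142
CV = 38.1142 / 269.7778 = 0.14128

0.141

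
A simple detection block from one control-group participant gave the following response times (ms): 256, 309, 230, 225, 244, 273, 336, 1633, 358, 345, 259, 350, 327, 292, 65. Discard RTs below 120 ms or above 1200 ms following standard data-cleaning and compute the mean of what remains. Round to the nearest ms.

293 ms

Excluded: 65, 1633
Retained (n=13): Σ = 3804
Mean = 3804/13 = 292.6154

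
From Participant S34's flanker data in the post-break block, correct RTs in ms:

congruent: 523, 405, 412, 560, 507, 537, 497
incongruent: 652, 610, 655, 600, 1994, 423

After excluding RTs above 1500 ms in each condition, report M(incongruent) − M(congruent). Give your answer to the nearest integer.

96 ms

incongruent: exclude 1994
M(congruent) = 3441/7 = 491.571
M(incongruent) = 2940/5 = 588.000
Difference = 588.000 − 491.571 = 96.429 ms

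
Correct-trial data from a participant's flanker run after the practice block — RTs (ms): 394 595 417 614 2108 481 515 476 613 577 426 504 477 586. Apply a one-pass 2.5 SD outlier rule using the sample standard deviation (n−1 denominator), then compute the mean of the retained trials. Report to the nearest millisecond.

513 ms

n = 14, ΣRT = 8783, M = 627.357
Σ(x−M)² = 2432009.21; s = √(2432009.21/13) = 432.525
Cutoffs: 627.357 ± 2.5·432.525 → [-454.0, 1708.7]
Outside: 2108 → excluded.
Retained (n=13): Σ = 6675, mean = 6675/13 = 513.462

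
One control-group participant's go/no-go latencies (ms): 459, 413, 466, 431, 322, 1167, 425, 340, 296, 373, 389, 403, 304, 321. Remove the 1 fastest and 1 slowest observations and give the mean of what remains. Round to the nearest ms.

387 ms

Sorted: 296, 304, 321, 322, 340, 373, 389, 403, 413, 425, 431, 459, 466, 1167
Drop lowest 1 (296) and highest 1 (1167)
Remaining (n=12): Σ = 4646, mean = 4646/12 = 387.167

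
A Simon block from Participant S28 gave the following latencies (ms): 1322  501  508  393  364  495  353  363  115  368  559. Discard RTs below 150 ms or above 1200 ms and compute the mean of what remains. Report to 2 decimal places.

Excluded: 115, 1322
Retained (n=9): Σ = 3904
Mean = 3904/9 = 433.7778

433.78 ms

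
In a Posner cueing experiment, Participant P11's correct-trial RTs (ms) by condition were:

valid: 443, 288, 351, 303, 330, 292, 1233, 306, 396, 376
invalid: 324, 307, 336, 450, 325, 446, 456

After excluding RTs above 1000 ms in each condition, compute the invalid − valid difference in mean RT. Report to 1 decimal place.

34.9 ms

valid: exclude 1233
M(valid) = 3085/9 = 342.778
M(invalid) = 2644/7 = 377.714
Difference = 377.714 − 342.778 = 34.937 ms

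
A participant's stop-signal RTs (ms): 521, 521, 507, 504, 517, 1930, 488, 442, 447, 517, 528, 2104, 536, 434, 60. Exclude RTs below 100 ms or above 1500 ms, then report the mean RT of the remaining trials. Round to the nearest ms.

497 ms

Excluded: 60, 1930, 2104
Retained (n=12): Σ = 5962
Mean = 5962/12 = 496.8333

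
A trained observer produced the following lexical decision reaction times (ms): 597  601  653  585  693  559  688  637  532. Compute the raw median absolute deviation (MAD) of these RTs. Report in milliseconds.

42 ms

Sorted: 532, 559, 585, 597, 601, 637, 653, 688, 693 → median = 601
|x − 601|: 4, 0, 52, 16, 92, 42, 87, 36, 69
Sorted deviations: 0, 4, 16, 36, 42, 52, 69, 87, 92 → MAD = 42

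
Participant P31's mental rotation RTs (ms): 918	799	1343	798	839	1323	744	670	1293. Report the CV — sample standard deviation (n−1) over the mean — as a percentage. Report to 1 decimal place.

n = 9, Σ = 8727, M = 969.6667
Σ(x−M)² = 587832.000; s = √(587832.000/8) = 271.0701
CV = 271.0701 / 969.6667 = 0.27955 = 27.955%

28.0%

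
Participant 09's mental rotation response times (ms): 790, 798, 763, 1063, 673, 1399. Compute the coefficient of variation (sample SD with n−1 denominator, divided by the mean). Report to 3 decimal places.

0.296

n = 6, Σ = 5486, M = 914.3333
Σ(x−M)² = 367139.333; s = √(367139.333/5) = 270.9758
CV = 270.9758 / 914.3333 = 0.29636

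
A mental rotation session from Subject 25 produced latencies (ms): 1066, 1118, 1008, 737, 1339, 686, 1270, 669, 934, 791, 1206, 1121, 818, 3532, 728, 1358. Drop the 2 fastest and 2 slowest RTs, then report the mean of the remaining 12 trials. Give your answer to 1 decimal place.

1011.3 ms

Sorted: 669, 686, 728, 737, 791, 818, 934, 1008, 1066, 1118, 1121, 1206, 1270, 1339, 1358, 3532
Drop lowest 2 (669, 686) and highest 2 (1358, 3532)
Remaining (n=12): Σ = 12136, mean = 12136/12 = 1011.333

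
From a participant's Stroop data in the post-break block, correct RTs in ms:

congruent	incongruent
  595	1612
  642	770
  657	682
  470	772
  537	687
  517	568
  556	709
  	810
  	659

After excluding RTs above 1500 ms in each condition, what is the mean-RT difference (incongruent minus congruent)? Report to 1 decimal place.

139.4 ms

incongruent: exclude 1612
M(congruent) = 3974/7 = 567.714
M(incongruent) = 5657/8 = 707.125
Difference = 707.125 − 567.714 = 139.411 ms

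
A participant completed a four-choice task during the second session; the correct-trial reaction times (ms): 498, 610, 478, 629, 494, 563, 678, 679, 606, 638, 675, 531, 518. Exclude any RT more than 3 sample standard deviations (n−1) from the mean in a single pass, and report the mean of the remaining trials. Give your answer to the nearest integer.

n = 13, ΣRT = 7597, M = 584.385
Σ(x−M)² = 66579.08; s = √(66579.08/12) = 74.487
Cutoffs: 584.385 ± 3·74.487 → [360.9, 807.8]
No RTs fall outside the cutoffs; all 13 retained. Mean = 7597/13 = 584.385

584 ms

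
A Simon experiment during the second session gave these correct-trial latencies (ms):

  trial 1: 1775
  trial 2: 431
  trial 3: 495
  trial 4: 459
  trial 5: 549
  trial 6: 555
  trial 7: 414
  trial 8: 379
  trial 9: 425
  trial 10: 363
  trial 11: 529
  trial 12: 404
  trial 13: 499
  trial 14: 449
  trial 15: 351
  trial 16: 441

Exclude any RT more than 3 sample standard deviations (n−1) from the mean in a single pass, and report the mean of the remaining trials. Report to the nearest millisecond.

450 ms

n = 16, ΣRT = 8518, M = 532.375
Σ(x−M)² = 1705519.75; s = √(1705519.75/15) = 337.196
Cutoffs: 532.375 ± 3·337.196 → [-479.2, 1544.0]
Outside: 1775 → excluded.
Retained (n=15): Σ = 6743, mean = 6743/15 = 449.533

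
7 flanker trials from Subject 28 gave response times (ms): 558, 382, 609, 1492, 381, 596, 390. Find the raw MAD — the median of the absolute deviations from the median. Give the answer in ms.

168 ms

Sorted: 381, 382, 390, 558, 596, 609, 1492 → median = 558
|x − 558|: 0, 176, 51, 934, 177, 38, 168
Sorted deviations: 0, 38, 51, 168, 176, 177, 934 → MAD = 168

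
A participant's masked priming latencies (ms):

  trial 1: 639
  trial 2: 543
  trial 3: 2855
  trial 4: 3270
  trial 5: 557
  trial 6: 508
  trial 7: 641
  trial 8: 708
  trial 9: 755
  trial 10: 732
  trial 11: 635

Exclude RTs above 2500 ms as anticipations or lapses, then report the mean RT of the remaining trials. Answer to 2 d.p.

Excluded: 2855, 3270
Retained (n=9): Σ = 5718
Mean = 5718/9 = 635.3333

635.33 ms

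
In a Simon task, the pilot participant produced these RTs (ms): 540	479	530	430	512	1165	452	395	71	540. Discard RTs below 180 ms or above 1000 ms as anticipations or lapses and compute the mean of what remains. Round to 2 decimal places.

484.75 ms

Excluded: 71, 1165
Retained (n=8): Σ = 3878
Mean = 3878/8 = 484.7500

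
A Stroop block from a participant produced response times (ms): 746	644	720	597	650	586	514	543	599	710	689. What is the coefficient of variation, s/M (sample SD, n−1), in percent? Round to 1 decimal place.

11.8%

n = 11, Σ = 6998, M = 636.1818
Σ(x−M)² = 56623.636; s = √(56623.636/10) = 75.2487
CV = 75.2487 / 636.1818 = 0.11828 = 11.828%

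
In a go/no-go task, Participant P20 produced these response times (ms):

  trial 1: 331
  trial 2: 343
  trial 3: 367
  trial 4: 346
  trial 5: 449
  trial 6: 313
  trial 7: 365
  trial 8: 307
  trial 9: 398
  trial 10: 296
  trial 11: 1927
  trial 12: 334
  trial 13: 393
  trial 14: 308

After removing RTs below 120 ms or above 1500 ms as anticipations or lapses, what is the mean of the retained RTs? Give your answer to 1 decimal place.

350.0 ms

Excluded: 1927
Retained (n=13): Σ = 4550
Mean = 4550/13 = 350.0000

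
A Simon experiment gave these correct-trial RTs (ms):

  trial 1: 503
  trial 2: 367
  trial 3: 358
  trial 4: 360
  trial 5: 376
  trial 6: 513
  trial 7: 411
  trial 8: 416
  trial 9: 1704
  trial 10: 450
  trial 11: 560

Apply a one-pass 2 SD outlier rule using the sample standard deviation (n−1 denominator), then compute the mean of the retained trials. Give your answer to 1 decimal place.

431.4 ms

n = 11, ΣRT = 6018, M = 547.091
Σ(x−M)² = 1519306.91; s = √(1519306.91/10) = 389.783
Cutoffs: 547.091 ± 2·389.783 → [-232.5, 1326.7]
Outside: 1704 → excluded.
Retained (n=10): Σ = 4314, mean = 4314/10 = 431.400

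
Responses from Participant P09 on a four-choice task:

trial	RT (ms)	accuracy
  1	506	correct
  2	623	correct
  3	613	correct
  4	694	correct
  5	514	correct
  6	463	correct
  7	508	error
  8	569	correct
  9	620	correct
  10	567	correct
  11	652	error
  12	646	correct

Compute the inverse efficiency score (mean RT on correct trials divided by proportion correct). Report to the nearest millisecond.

Correct trials (n=10): 506, 623, 613, 694, 514, 463, 569, 620, 567, 646
Mean correct RT = 5815/10 = 581.5000 ms
Proportion correct = 10/12
IES = 581.5000 / (10/12) = 697.800 ms

698 ms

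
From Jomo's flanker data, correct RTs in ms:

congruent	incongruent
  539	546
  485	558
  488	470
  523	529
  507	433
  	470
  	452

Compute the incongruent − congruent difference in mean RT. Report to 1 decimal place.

-14.4 ms

M(congruent) = 2542/5 = 508.400
M(incongruent) = 3458/7 = 494.000
Difference = 494.000 − 508.400 = -14.400 ms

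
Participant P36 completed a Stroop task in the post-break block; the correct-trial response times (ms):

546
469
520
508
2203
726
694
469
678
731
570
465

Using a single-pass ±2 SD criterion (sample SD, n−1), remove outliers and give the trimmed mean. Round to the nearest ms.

580 ms

n = 12, ΣRT = 8579, M = 714.917
Σ(x−M)² = 2530322.92; s = √(2530322.92/11) = 479.614
Cutoffs: 714.917 ± 2·479.614 → [-244.3, 1674.1]
Outside: 2203 → excluded.
Retained (n=11): Σ = 6376, mean = 6376/11 = 579.636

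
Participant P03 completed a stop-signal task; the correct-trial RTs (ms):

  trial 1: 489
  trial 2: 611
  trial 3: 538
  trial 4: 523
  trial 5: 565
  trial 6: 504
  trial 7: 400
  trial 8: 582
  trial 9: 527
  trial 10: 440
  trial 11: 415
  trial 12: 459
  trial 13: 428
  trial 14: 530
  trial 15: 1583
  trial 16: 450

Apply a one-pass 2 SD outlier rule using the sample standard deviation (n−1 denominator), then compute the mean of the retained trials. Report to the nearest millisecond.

n = 16, ΣRT = 9044, M = 565.250
Σ(x−M)² = 1161967.00; s = √(1161967.00/15) = 278.324
Cutoffs: 565.250 ± 2·278.324 → [8.6, 1121.9]
Outside: 1583 → excluded.
Retained (n=15): Σ = 7461, mean = 7461/15 = 497.400

497 ms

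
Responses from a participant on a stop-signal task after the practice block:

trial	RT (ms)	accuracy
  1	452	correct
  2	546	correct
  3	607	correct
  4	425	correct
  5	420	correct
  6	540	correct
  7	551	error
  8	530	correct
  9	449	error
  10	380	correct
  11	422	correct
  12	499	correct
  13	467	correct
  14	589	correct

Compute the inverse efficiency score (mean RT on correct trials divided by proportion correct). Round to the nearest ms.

571 ms

Correct trials (n=12): 452, 546, 607, 425, 420, 540, 530, 380, 422, 499, 467, 589
Mean correct RT = 5877/12 = 489.7500 ms
Proportion correct = 12/14
IES = 489.7500 / (12/14) = 571.375 ms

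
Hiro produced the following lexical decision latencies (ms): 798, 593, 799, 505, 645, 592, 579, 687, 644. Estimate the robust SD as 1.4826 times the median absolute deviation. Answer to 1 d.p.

77.1 ms

Sorted: 505, 579, 592, 593, 644, 645, 687, 798, 799 → median = 644
|x − 644| sorted: 0, 1, 43, 51, 52, 65, 139, 154, 155 → MAD = 52
Robust SD ≈ 1.4826 × 52 = 77.095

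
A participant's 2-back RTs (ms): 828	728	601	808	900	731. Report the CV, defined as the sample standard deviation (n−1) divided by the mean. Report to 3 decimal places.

n = 6, Σ = 4596, M = 766.0000
Σ(x−M)² = 53458.000; s = √(53458.000/5) = 103.4002
CV = 103.4002 / 766.0000 = 0.13499

0.135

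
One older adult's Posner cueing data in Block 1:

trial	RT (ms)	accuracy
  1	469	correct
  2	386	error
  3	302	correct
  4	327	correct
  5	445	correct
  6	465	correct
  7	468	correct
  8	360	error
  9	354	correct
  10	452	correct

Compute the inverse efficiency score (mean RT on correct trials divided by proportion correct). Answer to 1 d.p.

512.8 ms

Correct trials (n=8): 469, 302, 327, 445, 465, 468, 354, 452
Mean correct RT = 3282/8 = 410.2500 ms
Proportion correct = 8/10
IES = 410.2500 / (8/10) = 512.812 ms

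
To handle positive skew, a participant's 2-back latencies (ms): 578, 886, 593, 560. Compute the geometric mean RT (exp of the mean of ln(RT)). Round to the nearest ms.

ln(RT): 6.3596, 6.7867, 6.3852, 6.3279
Mean ln(RT) = 25.8594/4 = 6.46486
Geometric mean = exp(6.46486) = 642.17 ms

642 ms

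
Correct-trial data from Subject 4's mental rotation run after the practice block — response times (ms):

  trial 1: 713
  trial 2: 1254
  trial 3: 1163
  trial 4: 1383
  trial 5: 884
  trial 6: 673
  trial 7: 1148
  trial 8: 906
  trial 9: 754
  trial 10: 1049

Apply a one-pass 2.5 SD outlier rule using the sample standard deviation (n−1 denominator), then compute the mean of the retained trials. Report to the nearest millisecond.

993 ms

n = 10, ΣRT = 9927, M = 992.700
Σ(x−M)² = 533652.10; s = √(533652.10/9) = 243.505
Cutoffs: 992.700 ± 2.5·243.505 → [383.9, 1601.5]
No RTs fall outside the cutoffs; all 10 retained. Mean = 9927/10 = 992.700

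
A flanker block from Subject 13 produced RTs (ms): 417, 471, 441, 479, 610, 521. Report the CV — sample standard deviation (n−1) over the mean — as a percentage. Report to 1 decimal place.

n = 6, Σ = 2939, M = 489.8333
Σ(x−M)² = 23572.833; s = √(23572.833/5) = 68.6627
CV = 68.6627 / 489.8333 = 0.14018 = 14.018%

14.0%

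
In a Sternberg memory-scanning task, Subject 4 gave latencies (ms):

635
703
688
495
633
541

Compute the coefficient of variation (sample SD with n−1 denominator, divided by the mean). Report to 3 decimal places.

n = 6, Σ = 3695, M = 615.8333
Σ(x−M)² = 33668.833; s = √(33668.833/5) = 82.0595
CV = 82.0595 / 615.8333 = 0.13325

0.133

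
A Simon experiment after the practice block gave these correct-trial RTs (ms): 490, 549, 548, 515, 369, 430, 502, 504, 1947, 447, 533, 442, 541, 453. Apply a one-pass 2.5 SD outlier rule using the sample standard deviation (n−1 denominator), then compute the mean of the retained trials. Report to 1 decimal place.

486.4 ms

n = 14, ΣRT = 8270, M = 590.714
Σ(x−M)² = 2016864.86; s = √(2016864.86/13) = 393.883
Cutoffs: 590.714 ± 2.5·393.883 → [-394.0, 1575.4]
Outside: 1947 → excluded.
Retained (n=13): Σ = 6323, mean = 6323/13 = 486.385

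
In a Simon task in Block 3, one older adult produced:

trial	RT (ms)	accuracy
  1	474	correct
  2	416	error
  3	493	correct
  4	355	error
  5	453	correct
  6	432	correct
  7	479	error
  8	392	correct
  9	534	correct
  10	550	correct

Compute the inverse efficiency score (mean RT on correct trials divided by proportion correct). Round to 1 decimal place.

Correct trials (n=7): 474, 493, 453, 432, 392, 534, 550
Mean correct RT = 3328/7 = 475.4286 ms
Proportion correct = 7/10
IES = 475.4286 / (7/10) = 679.184 ms

679.2 ms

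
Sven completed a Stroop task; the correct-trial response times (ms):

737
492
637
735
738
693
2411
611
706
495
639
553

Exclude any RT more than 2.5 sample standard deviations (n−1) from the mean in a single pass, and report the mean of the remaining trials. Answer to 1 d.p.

n = 12, ΣRT = 9447, M = 787.250
Σ(x−M)² = 2962802.25; s = √(2962802.25/11) = 518.985
Cutoffs: 787.250 ± 2.5·518.985 → [-510.2, 2084.7]
Outside: 2411 → excluded.
Retained (n=11): Σ = 7036, mean = 7036/11 = 639.636

639.6 ms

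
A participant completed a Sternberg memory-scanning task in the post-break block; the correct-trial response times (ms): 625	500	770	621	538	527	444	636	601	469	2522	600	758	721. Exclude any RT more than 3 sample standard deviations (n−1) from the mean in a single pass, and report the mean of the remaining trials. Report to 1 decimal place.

600.8 ms

n = 14, ΣRT = 10332, M = 738.000
Σ(x−M)² = 3559006.00; s = √(3559006.00/13) = 523.230
Cutoffs: 738.000 ± 3·523.230 → [-831.7, 2307.7]
Outside: 2522 → excluded.
Retained (n=13): Σ = 7810, mean = 7810/13 = 600.769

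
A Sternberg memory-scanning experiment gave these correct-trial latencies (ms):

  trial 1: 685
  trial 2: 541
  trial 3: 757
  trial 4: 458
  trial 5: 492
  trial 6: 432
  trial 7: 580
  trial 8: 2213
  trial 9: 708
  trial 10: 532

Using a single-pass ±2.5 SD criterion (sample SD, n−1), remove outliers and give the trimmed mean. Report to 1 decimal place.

n = 10, ΣRT = 7398, M = 739.800
Σ(x−M)² = 2518423.60; s = √(2518423.60/9) = 528.985
Cutoffs: 739.800 ± 2.5·528.985 → [-582.7, 2062.3]
Outside: 2213 → excluded.
Retained (n=9): Σ = 5185, mean = 5185/9 = 576.111

576.1 ms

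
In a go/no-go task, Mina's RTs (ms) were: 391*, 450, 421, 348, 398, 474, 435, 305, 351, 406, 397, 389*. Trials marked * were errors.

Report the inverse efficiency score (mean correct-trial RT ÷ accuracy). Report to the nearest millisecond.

Correct trials (n=10): 450, 421, 348, 398, 474, 435, 305, 351, 406, 397
Mean correct RT = 3985/10 = 398.5000 ms
Proportion correct = 10/12
IES = 398.5000 / (10/12) = 478.200 ms

478 ms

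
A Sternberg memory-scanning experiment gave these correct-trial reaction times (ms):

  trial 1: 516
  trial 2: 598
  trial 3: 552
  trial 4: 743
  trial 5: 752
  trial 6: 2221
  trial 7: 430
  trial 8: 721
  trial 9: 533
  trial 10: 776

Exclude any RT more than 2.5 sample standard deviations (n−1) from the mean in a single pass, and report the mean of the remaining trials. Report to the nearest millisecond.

n = 10, ΣRT = 7842, M = 784.200
Σ(x−M)² = 2420267.60; s = √(2420267.60/9) = 518.574
Cutoffs: 784.200 ± 2.5·518.574 → [-512.2, 2080.6]
Outside: 2221 → excluded.
Retained (n=9): Σ = 5621, mean = 5621/9 = 624.556

625 ms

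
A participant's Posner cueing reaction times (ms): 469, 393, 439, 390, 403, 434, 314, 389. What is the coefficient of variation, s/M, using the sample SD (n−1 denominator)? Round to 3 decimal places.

0.115

n = 8, Σ = 3231, M = 403.8750
Σ(x−M)² = 14992.875; s = √(14992.875/7) = 46.2800
CV = 46.2800 / 403.8750 = 0.11459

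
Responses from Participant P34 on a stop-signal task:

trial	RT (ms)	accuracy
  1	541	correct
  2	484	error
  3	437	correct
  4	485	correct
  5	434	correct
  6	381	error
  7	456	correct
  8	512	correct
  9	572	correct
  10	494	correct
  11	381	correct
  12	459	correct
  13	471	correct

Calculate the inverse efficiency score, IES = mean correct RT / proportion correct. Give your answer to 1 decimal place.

Correct trials (n=11): 541, 437, 485, 434, 456, 512, 572, 494, 381, 459, 471
Mean correct RT = 5242/11 = 476.5455 ms
Proportion correct = 11/13
IES = 476.5455 / (11/13) = 563.190 ms

563.2 ms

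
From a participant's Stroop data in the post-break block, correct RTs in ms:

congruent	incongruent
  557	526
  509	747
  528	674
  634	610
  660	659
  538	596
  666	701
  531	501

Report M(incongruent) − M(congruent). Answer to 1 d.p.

M(congruent) = 4623/8 = 577.875
M(incongruent) = 5014/8 = 626.750
Difference = 626.750 − 577.875 = 48.875 ms

48.9 ms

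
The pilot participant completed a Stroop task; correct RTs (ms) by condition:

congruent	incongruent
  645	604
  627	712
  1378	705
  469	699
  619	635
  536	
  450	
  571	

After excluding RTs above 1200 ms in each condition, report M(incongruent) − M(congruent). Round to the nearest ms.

111 ms

congruent: exclude 1378
M(congruent) = 3917/7 = 559.571
M(incongruent) = 3355/5 = 671.000
Difference = 671.000 − 559.571 = 111.429 ms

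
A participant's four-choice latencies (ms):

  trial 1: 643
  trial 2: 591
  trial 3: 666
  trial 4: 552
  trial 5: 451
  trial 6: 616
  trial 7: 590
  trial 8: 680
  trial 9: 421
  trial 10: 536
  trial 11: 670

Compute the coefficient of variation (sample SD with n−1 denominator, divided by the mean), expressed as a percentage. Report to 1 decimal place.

14.9%

n = 11, Σ = 6416, M = 583.2727
Σ(x−M)² = 75506.182; s = √(75506.182/10) = 86.8943
CV = 86.8943 / 583.2727 = 0.14898 = 14.898%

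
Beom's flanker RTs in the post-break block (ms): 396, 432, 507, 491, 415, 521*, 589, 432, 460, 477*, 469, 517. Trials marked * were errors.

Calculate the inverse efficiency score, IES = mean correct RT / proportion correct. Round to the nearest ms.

Correct trials (n=10): 396, 432, 507, 491, 415, 589, 432, 460, 469, 517
Mean correct RT = 4708/10 = 470.8000 ms
Proportion correct = 10/12
IES = 470.8000 / (10/12) = 564.960 ms

565 ms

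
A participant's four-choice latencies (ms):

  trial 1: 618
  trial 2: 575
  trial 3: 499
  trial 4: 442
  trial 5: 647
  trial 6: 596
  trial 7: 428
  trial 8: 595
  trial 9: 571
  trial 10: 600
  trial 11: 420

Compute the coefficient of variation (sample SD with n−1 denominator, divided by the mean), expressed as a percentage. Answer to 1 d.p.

n = 11, Σ = 5991, M = 544.6364
Σ(x−M)² = 67472.545; s = √(67472.545/10) = 82.1417
CV = 82.1417 / 544.6364 = 0.15082 = 15.082%

15.1%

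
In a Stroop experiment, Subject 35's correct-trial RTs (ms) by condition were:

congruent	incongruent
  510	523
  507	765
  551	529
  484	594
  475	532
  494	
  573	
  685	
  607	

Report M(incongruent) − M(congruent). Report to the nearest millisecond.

46 ms

M(congruent) = 4886/9 = 542.889
M(incongruent) = 2943/5 = 588.600
Difference = 588.600 − 542.889 = 45.711 ms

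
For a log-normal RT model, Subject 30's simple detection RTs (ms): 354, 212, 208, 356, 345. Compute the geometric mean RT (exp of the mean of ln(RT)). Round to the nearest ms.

286 ms

ln(RT): 5.8693, 5.3566, 5.3375, 5.8749, 5.8435
Mean ln(RT) = 28.2819/5 = 5.65638
Geometric mean = exp(5.65638) = 286.11 ms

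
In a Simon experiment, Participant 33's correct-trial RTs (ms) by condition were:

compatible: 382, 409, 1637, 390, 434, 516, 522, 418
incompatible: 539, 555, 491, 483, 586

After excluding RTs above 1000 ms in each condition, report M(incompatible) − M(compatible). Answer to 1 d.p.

92.1 ms

compatible: exclude 1637
M(compatible) = 3071/7 = 438.714
M(incompatible) = 2654/5 = 530.800
Difference = 530.800 − 438.714 = 92.086 ms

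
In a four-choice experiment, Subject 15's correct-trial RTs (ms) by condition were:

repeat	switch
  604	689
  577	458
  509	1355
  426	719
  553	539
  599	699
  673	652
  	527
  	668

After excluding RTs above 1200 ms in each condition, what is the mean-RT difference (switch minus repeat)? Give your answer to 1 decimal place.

switch: exclude 1355
M(repeat) = 3941/7 = 563.000
M(switch) = 4951/8 = 618.875
Difference = 618.875 − 563.000 = 55.875 ms

55.9 ms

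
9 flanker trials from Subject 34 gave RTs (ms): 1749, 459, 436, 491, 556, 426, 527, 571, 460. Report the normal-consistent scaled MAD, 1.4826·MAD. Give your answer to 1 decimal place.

81.5 ms

Sorted: 426, 436, 459, 460, 491, 527, 556, 571, 1749 → median = 491
|x − 491| sorted: 0, 31, 32, 36, 55, 65, 65, 80, 1258 → MAD = 55
Robust SD ≈ 1.4826 × 55 = 81.543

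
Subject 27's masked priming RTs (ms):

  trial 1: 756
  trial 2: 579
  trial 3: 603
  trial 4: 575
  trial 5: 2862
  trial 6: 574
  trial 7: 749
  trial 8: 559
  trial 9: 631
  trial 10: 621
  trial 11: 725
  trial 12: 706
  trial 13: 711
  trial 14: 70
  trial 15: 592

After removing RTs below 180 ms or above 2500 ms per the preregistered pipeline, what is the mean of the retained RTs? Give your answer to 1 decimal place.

Excluded: 70, 2862
Retained (n=13): Σ = 8381
Mean = 8381/13 = 644.6923

644.7 ms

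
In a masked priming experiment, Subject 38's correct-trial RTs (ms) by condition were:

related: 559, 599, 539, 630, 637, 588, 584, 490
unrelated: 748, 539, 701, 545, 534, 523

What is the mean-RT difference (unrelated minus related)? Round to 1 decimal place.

M(related) = 4626/8 = 578.250
M(unrelated) = 3590/6 = 598.333
Difference = 598.333 − 578.250 = 20.083 ms

20.1 ms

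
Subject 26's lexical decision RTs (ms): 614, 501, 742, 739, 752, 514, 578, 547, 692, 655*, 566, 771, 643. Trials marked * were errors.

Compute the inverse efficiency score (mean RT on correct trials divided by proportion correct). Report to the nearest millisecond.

Correct trials (n=12): 614, 501, 742, 739, 752, 514, 578, 547, 692, 566, 771, 643
Mean correct RT = 7659/12 = 638.2500 ms
Proportion correct = 12/13
IES = 638.2500 / (12/13) = 691.438 ms

691 ms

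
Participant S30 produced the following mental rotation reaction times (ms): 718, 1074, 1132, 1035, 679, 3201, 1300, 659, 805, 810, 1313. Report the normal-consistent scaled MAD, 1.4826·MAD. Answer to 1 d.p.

Sorted: 659, 679, 718, 805, 810, 1035, 1074, 1132, 1300, 1313, 3201 → median = 1035
|x − 1035| sorted: 0, 39, 97, 225, 230, 265, 278, 317, 356, 376, 2166 → MAD = 265
Robust SD ≈ 1.4826 × 265 = 392.889

392.9 ms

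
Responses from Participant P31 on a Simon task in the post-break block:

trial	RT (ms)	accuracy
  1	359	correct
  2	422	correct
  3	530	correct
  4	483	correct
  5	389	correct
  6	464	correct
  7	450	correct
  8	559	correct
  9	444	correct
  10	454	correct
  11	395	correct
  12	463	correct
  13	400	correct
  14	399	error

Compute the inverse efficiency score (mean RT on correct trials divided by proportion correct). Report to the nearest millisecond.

481 ms

Correct trials (n=13): 359, 422, 530, 483, 389, 464, 450, 559, 444, 454, 395, 463, 400
Mean correct RT = 5812/13 = 447.0769 ms
Proportion correct = 13/14
IES = 447.0769 / (13/14) = 481.467 ms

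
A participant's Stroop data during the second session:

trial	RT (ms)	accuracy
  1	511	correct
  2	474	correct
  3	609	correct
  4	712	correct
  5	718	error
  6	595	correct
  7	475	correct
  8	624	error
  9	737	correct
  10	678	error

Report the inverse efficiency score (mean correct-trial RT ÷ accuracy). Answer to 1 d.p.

Correct trials (n=7): 511, 474, 609, 712, 595, 475, 737
Mean correct RT = 4113/7 = 587.5714 ms
Proportion correct = 7/10
IES = 587.5714 / (7/10) = 839.388 ms

839.4 ms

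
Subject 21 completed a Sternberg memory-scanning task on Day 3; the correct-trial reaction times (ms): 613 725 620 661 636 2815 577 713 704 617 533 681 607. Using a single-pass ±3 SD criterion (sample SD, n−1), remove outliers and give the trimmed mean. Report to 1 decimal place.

640.6 ms

n = 13, ΣRT = 10502, M = 807.846
Σ(x−M)² = 4401337.69; s = √(4401337.69/12) = 605.622
Cutoffs: 807.846 ± 3·605.622 → [-1009.0, 2624.7]
Outside: 2815 → excluded.
Retained (n=12): Σ = 7687, mean = 7687/12 = 640.583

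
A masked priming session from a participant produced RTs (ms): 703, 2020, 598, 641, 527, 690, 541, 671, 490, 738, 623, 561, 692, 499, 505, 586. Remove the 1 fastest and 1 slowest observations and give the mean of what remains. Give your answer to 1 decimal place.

612.5 ms

Sorted: 490, 499, 505, 527, 541, 561, 586, 598, 623, 641, 671, 690, 692, 703, 738, 2020
Drop lowest 1 (490) and highest 1 (2020)
Remaining (n=14): Σ = 8575, mean = 8575/14 = 612.500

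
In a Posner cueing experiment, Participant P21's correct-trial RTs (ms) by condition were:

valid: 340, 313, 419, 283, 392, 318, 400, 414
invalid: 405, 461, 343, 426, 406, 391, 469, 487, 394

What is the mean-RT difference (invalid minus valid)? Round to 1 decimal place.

M(valid) = 2879/8 = 359.875
M(invalid) = 3782/9 = 420.222
Difference = 420.222 − 359.875 = 60.347 ms

60.3 ms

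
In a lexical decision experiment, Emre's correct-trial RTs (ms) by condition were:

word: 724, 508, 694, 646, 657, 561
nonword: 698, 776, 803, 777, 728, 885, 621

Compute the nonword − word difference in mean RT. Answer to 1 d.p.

M(word) = 3790/6 = 631.667
M(nonword) = 5288/7 = 755.429
Difference = 755.429 − 631.667 = 123.762 ms

123.8 ms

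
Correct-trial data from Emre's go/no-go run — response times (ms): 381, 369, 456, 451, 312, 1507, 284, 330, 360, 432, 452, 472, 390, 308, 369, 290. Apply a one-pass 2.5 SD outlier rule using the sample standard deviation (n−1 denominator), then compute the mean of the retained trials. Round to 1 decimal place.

n = 16, ΣRT = 7163, M = 447.688
Σ(x−M)² = 1254359.44; s = √(1254359.44/15) = 289.178
Cutoffs: 447.688 ± 2.5·289.178 → [-275.3, 1170.6]
Outside: 1507 → excluded.
Retained (n=15): Σ = 5656, mean = 5656/15 = 377.067

377.1 ms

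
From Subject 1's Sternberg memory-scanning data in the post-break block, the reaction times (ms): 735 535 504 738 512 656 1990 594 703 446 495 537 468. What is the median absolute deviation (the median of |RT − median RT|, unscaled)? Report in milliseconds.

Sorted: 446, 468, 495, 504, 512, 535, 537, 594, 656, 703, 735, 738, 1990 → median = 537
|x − 537|: 198, 2, 33, 201, 25, 119, 1453, 57, 166, 91, 42, 0, 69
Sorted deviations: 0, 2, 25, 33, 42, 57, 69, 91, 119, 166, 198, 201, 1453 → MAD = 69

69 ms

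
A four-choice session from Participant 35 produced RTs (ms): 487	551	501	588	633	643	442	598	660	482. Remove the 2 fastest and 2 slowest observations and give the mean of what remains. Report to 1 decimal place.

Sorted: 442, 482, 487, 501, 551, 588, 598, 633, 643, 660
Drop lowest 2 (442, 482) and highest 2 (643, 660)
Remaining (n=6): Σ = 3358, mean = 3358/6 = 559.667

559.7 ms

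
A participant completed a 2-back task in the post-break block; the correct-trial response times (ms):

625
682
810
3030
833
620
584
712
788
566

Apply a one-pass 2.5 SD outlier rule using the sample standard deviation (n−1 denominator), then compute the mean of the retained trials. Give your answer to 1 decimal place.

691.1 ms

n = 10, ΣRT = 9250, M = 925.000
Σ(x−M)² = 5004088.00; s = √(5004088.00/9) = 745.661
Cutoffs: 925.000 ± 2.5·745.661 → [-939.2, 2789.2]
Outside: 3030 → excluded.
Retained (n=9): Σ = 6220, mean = 6220/9 = 691.111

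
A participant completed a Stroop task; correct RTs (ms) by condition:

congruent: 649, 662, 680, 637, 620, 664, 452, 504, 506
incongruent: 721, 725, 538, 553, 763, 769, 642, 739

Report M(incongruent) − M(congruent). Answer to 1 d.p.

M(congruent) = 5374/9 = 597.111
M(incongruent) = 5450/8 = 681.250
Difference = 681.250 − 597.111 = 84.139 ms

84.1 ms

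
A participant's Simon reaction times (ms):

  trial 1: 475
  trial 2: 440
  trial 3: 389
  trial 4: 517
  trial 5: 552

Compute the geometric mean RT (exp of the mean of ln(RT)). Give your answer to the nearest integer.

ln(RT): 6.1633, 6.0868, 5.9636, 6.2480, 6.3135
Mean ln(RT) = 30.7753/5 = 6.15505
Geometric mean = exp(6.15505) = 471.09 ms

471 ms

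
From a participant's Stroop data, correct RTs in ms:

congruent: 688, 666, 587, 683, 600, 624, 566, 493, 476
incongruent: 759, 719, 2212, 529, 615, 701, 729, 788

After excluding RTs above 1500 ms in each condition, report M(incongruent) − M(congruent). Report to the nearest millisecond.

93 ms

incongruent: exclude 2212
M(congruent) = 5383/9 = 598.111
M(incongruent) = 4840/7 = 691.429
Difference = 691.429 − 598.111 = 93.317 ms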